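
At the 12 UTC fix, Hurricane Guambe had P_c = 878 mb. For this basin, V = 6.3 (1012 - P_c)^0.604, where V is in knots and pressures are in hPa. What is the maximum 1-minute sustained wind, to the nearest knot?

121 kt

ΔP = 1012 − 878 = 134 mb.
134^0.604 ≈ 19.265.
V ≈ 6.3 × 19.265 ≈ 121.4 kt.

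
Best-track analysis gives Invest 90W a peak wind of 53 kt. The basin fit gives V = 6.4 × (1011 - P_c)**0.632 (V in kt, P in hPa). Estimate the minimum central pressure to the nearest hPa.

ΔP = (V / 6.4)^(1/0.632) = (53/6.4)^1.582.
53/6.4 = 8.281; 8.281^1.582 ≈ 28.36 hPa.
P_c = 1011 − 28.36 = 982.64 ≈ 983 hPa.

983 hPa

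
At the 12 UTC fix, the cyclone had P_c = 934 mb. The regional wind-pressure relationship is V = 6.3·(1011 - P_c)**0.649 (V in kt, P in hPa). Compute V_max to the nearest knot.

ΔP = 1011 − 934 = 77 mb.
77^0.649 ≈ 16.762.
V ≈ 6.3 × 16.762 ≈ 105.6 kt.

106 kt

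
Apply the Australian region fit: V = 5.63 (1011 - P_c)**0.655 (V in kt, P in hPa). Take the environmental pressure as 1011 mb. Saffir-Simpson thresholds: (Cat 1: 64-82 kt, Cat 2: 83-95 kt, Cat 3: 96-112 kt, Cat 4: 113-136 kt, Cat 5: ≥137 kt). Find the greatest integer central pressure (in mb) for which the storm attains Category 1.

970 mb

Category 1 begins at V = 64 kt.
Required ΔP = (64/5.63)^(1/0.655) = 11.368^1.527 ≈ 40.90 mb.
P_c ≤ 1011 − 40.90 = 970.10, so the highest integer P_c is 970 mb.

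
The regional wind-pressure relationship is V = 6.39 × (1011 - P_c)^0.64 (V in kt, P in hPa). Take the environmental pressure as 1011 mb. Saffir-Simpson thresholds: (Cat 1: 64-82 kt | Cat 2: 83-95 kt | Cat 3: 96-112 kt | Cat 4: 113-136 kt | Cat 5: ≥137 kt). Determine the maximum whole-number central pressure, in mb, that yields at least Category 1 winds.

Category 1 begins at V = 64 kt.
Required ΔP = (64/6.39)^(1/0.64) = 10.016^1.562 ≈ 36.61 mb.
P_c ≤ 1011 − 36.61 = 974.39, so the highest integer P_c is 974 mb.

974 mb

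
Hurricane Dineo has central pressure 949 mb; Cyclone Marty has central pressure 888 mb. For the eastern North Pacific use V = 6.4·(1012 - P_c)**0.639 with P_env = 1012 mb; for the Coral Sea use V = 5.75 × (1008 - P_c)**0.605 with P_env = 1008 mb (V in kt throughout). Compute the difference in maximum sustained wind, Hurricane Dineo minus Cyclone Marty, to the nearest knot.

-14 kt

Hurricane Dineo: ΔP = 63; V ≈ 6.4 × 63^0.639 ≈ 90.36 kt.
Cyclone Marty: ΔP = 120; V ≈ 5.75 × 120^0.605 ≈ 104.13 kt.
Difference ≈ 90.36 − 104.13 = -13.77 → -14 kt.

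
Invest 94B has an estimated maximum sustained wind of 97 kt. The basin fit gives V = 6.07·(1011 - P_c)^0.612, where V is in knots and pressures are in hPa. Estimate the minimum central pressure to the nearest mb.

918 mb

ΔP = (V / 6.07)^(1/0.612) = (97/6.07)^1.634.
97/6.07 = 15.980; 15.980^1.634 ≈ 92.61 mb.
P_c = 1011 − 92.61 = 918.39 ≈ 918 mb.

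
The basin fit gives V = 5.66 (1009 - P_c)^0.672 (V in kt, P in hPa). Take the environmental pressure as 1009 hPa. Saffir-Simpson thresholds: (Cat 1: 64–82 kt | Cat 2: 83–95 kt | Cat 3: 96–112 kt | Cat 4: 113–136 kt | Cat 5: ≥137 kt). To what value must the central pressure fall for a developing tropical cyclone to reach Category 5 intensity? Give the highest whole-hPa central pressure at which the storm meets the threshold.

Category 5 begins at V = 137 kt.
Required ΔP = (137/5.66)^(1/0.672) = 24.205^1.488 ≈ 114.65 hPa.
P_c ≤ 1009 − 114.65 = 894.35, so the highest integer P_c is 894 hPa.

894 hPa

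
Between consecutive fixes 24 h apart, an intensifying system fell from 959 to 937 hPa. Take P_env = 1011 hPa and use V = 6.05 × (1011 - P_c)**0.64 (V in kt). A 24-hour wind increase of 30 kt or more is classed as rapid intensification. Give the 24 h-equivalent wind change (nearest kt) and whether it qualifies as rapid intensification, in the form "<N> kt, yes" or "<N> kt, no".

19 kt, no

V₁: ΔP = 52, V ≈ 6.05 × 52^0.64 ≈ 75.86 kt.
V₂: ΔP = 74, V ≈ 6.05 × 74^0.64 ≈ 95.07 kt.
ΔV over 24 h = 19.21 kt → 24 h equivalent = 19.21 × 24/24 ≈ 19.21 kt.
19 kt < 30 kt ⇒ not rapid intensification.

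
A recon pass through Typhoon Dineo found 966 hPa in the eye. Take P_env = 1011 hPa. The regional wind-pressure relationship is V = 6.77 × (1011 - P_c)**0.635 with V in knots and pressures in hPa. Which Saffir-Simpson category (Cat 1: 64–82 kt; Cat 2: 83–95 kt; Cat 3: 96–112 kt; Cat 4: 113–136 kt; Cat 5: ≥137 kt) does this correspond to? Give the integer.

1

ΔP = 1011 − 966 = 45 hPa.
V ≈ 6.77 × 45^0.635 = 6.77 × 11.21 ≈ 76 kt.
76 kt falls in the Category 1 band.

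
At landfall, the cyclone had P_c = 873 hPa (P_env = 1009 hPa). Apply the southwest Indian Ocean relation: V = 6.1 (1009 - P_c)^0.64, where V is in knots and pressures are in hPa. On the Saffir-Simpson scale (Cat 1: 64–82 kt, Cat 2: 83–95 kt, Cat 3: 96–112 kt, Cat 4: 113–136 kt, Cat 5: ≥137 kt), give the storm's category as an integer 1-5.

ΔP = 1009 − 873 = 136 hPa.
V ≈ 6.1 × 136^0.64 = 6.1 × 23.20 ≈ 142 kt.
142 kt falls in the Category 5 band.

5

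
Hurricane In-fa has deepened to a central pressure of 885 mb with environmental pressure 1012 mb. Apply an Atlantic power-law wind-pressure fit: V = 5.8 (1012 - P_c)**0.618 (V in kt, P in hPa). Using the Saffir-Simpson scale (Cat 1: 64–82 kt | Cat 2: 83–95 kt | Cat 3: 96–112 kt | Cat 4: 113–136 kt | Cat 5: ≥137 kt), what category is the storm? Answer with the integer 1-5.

4

ΔP = 1012 − 885 = 127 mb.
V ≈ 5.8 × 127^0.618 = 5.8 × 19.96 ≈ 116 kt.
116 kt falls in the Category 4 band.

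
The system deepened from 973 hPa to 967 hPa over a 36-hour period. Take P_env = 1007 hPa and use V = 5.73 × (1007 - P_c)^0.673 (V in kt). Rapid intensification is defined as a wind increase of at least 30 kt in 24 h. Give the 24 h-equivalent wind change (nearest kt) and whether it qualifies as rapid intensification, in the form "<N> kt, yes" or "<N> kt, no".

5 kt, no

V₁: ΔP = 34, V ≈ 5.73 × 34^0.673 ≈ 61.50 kt.
V₂: ΔP = 40, V ≈ 5.73 × 40^0.673 ≈ 68.60 kt.
ΔV over 36 h = 7.10 kt → 24 h equivalent = 7.10 × 24/36 ≈ 4.73 kt.
5 kt < 30 kt ⇒ not rapid intensification.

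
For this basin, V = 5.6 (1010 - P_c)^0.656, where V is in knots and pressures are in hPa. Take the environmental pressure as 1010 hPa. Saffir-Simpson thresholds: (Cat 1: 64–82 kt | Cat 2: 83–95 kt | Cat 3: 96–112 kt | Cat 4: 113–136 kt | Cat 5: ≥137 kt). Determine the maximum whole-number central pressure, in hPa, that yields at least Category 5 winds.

Category 5 begins at V = 137 kt.
Required ΔP = (137/5.6)^(1/0.656) = 24.464^1.524 ≈ 130.82 hPa.
P_c ≤ 1010 − 130.82 = 879.18, so the highest integer P_c is 879 hPa.

879 hPa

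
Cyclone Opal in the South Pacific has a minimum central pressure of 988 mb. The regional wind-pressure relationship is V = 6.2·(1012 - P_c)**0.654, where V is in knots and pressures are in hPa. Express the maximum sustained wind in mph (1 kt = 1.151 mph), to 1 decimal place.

57.0 mph

ΔP = 1012 − 988 = 24 mb.
V ≈ 6.2 × 24^0.654 = 6.2 × 7.992 ≈ 49.551 kt.
49.551 × 1.151 ≈ 57.03 mph → 57.0 mph.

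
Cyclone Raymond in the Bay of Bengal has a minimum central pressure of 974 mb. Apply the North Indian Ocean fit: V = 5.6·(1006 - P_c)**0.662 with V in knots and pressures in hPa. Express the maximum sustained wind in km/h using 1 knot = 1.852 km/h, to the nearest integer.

ΔP = 1006 − 974 = 32 mb.
V ≈ 5.6 × 32^0.662 = 5.6 × 9.918 ≈ 55.539 kt.
55.539 × 1.852 ≈ 102.86 km/h → 103 km/h.

103 km/h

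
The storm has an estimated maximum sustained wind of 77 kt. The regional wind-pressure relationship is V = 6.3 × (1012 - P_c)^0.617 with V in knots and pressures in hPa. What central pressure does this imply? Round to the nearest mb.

ΔP = (V / 6.3)^(1/0.617) = (77/6.3)^1.621.
77/6.3 = 12.222; 12.222^1.621 ≈ 57.81 mb.
P_c = 1012 − 57.81 = 954.19 ≈ 954 mb.

954 mb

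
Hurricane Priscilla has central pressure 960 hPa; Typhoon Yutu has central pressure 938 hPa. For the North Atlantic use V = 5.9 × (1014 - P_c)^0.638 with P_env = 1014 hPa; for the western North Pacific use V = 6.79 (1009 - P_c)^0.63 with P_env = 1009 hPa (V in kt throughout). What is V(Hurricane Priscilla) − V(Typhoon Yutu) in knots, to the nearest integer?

Hurricane Priscilla: ΔP = 54; V ≈ 5.9 × 54^0.638 ≈ 75.18 kt.
Typhoon Yutu: ΔP = 71; V ≈ 6.79 × 71^0.63 ≈ 99.58 kt.
Difference ≈ 75.18 − 99.58 = -24.40 → -24 kt.

-24 kt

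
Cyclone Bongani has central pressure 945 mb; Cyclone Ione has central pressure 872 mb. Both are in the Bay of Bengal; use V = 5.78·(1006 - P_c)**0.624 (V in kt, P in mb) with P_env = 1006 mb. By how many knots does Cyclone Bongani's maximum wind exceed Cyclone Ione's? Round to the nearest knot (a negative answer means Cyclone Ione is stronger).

-48 kt

Cyclone Bongani: ΔP = 61; V ≈ 5.78 × 61^0.624 ≈ 75.16 kt.
Cyclone Ione: ΔP = 134; V ≈ 5.78 × 134^0.624 ≈ 122.81 kt.
Difference ≈ 75.16 − 122.81 = -47.65 → -48 kt.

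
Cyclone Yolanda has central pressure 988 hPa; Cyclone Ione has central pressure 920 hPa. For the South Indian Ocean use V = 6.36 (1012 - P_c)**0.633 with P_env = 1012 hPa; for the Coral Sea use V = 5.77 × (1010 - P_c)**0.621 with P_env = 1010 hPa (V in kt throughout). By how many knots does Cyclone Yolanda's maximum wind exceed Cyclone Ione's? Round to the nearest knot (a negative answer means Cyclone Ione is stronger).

Cyclone Yolanda: ΔP = 24; V ≈ 6.36 × 24^0.633 ≈ 47.55 kt.
Cyclone Ione: ΔP = 90; V ≈ 5.77 × 90^0.621 ≈ 94.35 kt.
Difference ≈ 47.55 − 94.35 = -46.80 → -47 kt.

-47 kt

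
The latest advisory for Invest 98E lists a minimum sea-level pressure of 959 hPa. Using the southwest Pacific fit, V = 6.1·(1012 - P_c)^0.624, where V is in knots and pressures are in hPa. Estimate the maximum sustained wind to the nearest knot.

ΔP = 1012 − 959 = 53 hPa.
53^0.624 ≈ 11.911.
V ≈ 6.1 × 11.911 ≈ 72.7 kt.

73 kt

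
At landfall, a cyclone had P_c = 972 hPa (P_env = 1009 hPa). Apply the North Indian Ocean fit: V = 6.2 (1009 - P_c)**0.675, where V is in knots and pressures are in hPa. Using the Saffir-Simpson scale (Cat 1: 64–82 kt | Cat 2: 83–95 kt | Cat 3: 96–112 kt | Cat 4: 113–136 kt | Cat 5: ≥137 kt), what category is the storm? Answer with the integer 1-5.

1

ΔP = 1009 − 972 = 37 hPa.
V ≈ 6.2 × 37^0.675 = 6.2 × 11.44 ≈ 71 kt.
71 kt falls in the Category 1 band.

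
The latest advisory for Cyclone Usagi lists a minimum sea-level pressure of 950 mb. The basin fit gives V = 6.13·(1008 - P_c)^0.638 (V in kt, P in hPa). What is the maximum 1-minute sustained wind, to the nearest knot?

82 kt

ΔP = 1008 − 950 = 58 mb.
58^0.638 ≈ 13.337.
V ≈ 6.13 × 13.337 ≈ 81.8 kt.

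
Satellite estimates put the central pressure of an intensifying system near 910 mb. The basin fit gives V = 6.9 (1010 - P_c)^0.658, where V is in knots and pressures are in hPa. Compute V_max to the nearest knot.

143 kt

ΔP = 1010 − 910 = 100 mb.
100^0.658 ≈ 20.701.
V ≈ 6.9 × 20.701 ≈ 142.8 kt.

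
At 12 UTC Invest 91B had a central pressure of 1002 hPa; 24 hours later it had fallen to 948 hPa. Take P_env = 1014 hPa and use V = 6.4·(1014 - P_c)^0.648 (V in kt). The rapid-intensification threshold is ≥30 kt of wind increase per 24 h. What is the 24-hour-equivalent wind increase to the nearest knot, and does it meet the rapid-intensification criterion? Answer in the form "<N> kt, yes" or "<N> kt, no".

V₁: ΔP = 12, V ≈ 6.4 × 12^0.648 ≈ 32.03 kt.
V₂: ΔP = 66, V ≈ 6.4 × 66^0.648 ≈ 96.66 kt.
ΔV over 24 h = 64.63 kt → 24 h equivalent = 64.63 × 24/24 ≈ 64.63 kt.
65 kt ≥ 30 kt ⇒ rapid intensification.

65 kt, yes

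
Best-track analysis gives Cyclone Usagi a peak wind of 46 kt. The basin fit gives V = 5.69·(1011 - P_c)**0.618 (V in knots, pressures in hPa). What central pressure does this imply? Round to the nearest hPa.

982 hPa

ΔP = (V / 5.69)^(1/0.618) = (46/5.69)^1.618.
46/5.69 = 8.084; 8.084^1.618 ≈ 29.42 hPa.
P_c = 1011 − 29.42 = 981.58 ≈ 982 hPa.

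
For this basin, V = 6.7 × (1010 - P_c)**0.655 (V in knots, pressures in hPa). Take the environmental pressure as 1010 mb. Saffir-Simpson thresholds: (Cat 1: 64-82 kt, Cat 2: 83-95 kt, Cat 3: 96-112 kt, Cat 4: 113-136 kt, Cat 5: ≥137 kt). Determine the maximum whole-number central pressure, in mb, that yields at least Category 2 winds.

963 mb

Category 2 begins at V = 83 kt.
Required ΔP = (83/6.7)^(1/0.655) = 12.388^1.527 ≈ 46.63 mb.
P_c ≤ 1010 − 46.63 = 963.37, so the highest integer P_c is 963 mb.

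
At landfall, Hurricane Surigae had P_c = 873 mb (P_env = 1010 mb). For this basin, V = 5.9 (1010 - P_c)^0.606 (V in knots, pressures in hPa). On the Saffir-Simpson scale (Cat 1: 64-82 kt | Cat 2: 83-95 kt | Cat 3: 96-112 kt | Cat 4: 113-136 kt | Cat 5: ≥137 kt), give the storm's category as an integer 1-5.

ΔP = 1010 − 873 = 137 mb.
V ≈ 5.9 × 137^0.606 = 5.9 × 19.72 ≈ 116 kt.
116 kt falls in the Category 4 band.

4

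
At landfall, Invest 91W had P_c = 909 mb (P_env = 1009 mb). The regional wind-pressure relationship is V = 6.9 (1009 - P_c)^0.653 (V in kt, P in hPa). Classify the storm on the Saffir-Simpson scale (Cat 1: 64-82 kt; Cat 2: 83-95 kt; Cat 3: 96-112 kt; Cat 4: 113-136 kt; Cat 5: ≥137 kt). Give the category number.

5

ΔP = 1009 − 909 = 100 mb.
V ≈ 6.9 × 100^0.653 = 6.9 × 20.23 ≈ 140 kt.
140 kt falls in the Category 5 band.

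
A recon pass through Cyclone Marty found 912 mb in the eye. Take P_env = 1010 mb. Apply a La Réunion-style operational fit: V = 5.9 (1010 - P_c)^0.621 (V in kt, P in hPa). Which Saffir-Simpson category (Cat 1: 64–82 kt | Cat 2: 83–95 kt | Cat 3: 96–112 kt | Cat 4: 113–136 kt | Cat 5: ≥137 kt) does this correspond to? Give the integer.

ΔP = 1010 − 912 = 98 mb.
V ≈ 5.9 × 98^0.621 = 5.9 × 17.24 ≈ 102 kt.
102 kt falls in the Category 3 band.

3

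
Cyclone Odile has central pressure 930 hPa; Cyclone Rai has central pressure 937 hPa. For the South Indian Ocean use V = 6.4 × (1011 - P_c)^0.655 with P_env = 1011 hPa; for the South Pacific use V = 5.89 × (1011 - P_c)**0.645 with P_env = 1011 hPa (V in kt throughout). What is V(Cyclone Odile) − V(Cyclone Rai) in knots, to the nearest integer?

19 kt

Cyclone Odile: ΔP = 81; V ≈ 6.4 × 81^0.655 ≈ 113.83 kt.
Cyclone Rai: ΔP = 74; V ≈ 5.89 × 74^0.645 ≈ 94.57 kt.
Difference ≈ 113.83 − 94.57 = 19.26 → 19 kt.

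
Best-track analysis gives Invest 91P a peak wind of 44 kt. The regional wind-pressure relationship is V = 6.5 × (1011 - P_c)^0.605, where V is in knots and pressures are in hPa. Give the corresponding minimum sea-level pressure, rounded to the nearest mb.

ΔP = (V / 6.5)^(1/0.605) = (44/6.5)^1.653.
44/6.5 = 6.769; 6.769^1.653 ≈ 23.59 mb.
P_c = 1011 − 23.59 = 987.41 ≈ 987 mb.

987 mb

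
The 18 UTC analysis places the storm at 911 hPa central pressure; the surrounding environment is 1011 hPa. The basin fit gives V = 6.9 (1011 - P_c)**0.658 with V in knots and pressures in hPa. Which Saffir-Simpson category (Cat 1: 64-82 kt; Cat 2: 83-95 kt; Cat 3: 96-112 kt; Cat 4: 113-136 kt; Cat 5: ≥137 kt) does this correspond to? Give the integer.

ΔP = 1011 − 911 = 100 hPa.
V ≈ 6.9 × 100^0.658 = 6.9 × 20.70 ≈ 143 kt.
143 kt falls in the Category 5 band.

5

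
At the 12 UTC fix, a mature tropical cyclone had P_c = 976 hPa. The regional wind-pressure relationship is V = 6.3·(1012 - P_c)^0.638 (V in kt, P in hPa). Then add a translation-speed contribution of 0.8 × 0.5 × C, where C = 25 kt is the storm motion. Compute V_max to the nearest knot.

72 kt

ΔP = 1012 − 976 = 36 hPa.
36^0.638 ≈ 9.838.
V ≈ 6.3 × 9.838 ≈ 62.0 kt.
Translation term: 0.8 × 0.5 × 25 = 10 kt.
Corrected V ≈ 72 kt → 72 kt.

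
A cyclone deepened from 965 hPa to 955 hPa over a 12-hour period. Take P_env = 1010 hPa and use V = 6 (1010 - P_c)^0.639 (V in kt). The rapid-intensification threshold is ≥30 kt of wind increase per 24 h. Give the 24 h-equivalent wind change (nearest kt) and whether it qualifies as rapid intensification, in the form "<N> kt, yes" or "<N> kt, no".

19 kt, no

V₁: ΔP = 45, V ≈ 6 × 45^0.639 ≈ 68.32 kt.
V₂: ΔP = 55, V ≈ 6 × 55^0.639 ≈ 77.67 kt.
ΔV over 12 h = 9.35 kt → 24 h equivalent = 9.35 × 24/12 ≈ 18.70 kt.
19 kt < 30 kt ⇒ not rapid intensification.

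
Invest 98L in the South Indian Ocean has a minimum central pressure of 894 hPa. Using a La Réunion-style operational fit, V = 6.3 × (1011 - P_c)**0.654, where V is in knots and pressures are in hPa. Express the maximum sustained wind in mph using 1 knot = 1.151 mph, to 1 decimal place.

ΔP = 1011 − 894 = 117 hPa.
V ≈ 6.3 × 117^0.654 = 6.3 × 22.521 ≈ 141.884 kt.
141.884 × 1.151 ≈ 163.31 mph → 163.3 mph.

163.3 mph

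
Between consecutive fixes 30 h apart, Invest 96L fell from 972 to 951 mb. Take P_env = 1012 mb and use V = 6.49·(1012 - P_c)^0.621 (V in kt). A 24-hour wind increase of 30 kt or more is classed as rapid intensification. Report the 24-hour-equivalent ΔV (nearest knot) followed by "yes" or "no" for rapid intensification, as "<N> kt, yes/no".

15 kt, no

V₁: ΔP = 40, V ≈ 6.49 × 40^0.621 ≈ 64.14 kt.
V₂: ΔP = 61, V ≈ 6.49 × 61^0.621 ≈ 83.36 kt.
ΔV over 30 h = 19.22 kt → 24 h equivalent = 19.22 × 24/30 ≈ 15.38 kt.
15 kt < 30 kt ⇒ not rapid intensification.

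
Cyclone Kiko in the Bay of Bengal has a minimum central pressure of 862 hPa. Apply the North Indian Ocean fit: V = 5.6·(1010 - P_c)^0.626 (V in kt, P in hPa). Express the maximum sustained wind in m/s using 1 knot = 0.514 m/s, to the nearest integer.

ΔP = 1010 − 862 = 148 hPa.
V ≈ 5.6 × 148^0.626 = 5.6 × 22.834 ≈ 127.871 kt.
127.871 × 0.514 ≈ 65.73 m/s → 66 m/s.

66 m/s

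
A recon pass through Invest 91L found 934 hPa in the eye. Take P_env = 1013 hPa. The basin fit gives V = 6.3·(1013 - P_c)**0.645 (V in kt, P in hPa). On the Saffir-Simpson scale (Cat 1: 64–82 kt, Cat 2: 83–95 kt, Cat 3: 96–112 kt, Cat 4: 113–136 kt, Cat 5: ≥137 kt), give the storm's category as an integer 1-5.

ΔP = 1013 − 934 = 79 hPa.
V ≈ 6.3 × 79^0.645 = 6.3 × 16.75 ≈ 106 kt.
106 kt falls in the Category 3 band.

3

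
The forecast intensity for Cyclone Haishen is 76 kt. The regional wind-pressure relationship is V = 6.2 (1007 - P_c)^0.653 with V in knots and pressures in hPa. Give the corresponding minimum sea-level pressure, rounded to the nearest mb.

ΔP = (V / 6.2)^(1/0.653) = (76/6.2)^1.531.
76/6.2 = 12.258; 12.258^1.531 ≈ 46.43 mb.
P_c = 1007 − 46.43 = 960.57 ≈ 961 mb.

961 mb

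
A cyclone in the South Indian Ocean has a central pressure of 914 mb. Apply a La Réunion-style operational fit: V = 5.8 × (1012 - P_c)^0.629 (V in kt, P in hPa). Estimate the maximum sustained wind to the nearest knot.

104 kt

ΔP = 1012 − 914 = 98 mb.
98^0.629 ≈ 17.885.
V ≈ 5.8 × 17.885 ≈ 103.7 kt.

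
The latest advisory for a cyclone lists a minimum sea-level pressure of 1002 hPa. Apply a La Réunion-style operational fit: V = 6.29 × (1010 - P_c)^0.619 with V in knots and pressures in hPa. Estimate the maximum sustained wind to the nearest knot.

ΔP = 1010 − 1002 = 8 hPa.
8^0.619 ≈ 3.623.
V ≈ 6.29 × 3.623 ≈ 22.8 kt.

23 kt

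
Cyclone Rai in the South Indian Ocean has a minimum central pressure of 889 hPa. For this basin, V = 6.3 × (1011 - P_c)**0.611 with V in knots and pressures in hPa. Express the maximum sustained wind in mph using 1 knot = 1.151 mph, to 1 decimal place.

136.5 mph

ΔP = 1011 − 889 = 122 hPa.
V ≈ 6.3 × 122^0.611 = 6.3 × 18.826 ≈ 118.606 kt.
118.606 × 1.151 ≈ 136.52 mph → 136.5 mph.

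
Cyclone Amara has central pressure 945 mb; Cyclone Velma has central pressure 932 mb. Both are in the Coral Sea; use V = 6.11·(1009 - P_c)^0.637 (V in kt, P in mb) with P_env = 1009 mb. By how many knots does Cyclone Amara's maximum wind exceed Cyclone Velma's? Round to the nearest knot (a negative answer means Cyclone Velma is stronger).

Cyclone Amara: ΔP = 64; V ≈ 6.11 × 64^0.637 ≈ 86.41 kt.
Cyclone Velma: ΔP = 77; V ≈ 6.11 × 77^0.637 ≈ 97.22 kt.
Difference ≈ 86.41 − 97.22 = -10.81 → -11 kt.

-11 kt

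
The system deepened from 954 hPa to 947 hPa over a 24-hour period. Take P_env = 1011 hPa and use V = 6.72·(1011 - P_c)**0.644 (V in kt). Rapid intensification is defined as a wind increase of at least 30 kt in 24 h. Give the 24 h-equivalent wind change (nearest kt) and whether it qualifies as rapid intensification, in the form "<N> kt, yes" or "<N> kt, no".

7 kt, no

V₁: ΔP = 57, V ≈ 6.72 × 57^0.644 ≈ 90.81 kt.
V₂: ΔP = 64, V ≈ 6.72 × 64^0.644 ≈ 97.85 kt.
ΔV over 24 h = 7.04 kt → 24 h equivalent = 7.04 × 24/24 ≈ 7.04 kt.
7 kt < 30 kt ⇒ not rapid intensification.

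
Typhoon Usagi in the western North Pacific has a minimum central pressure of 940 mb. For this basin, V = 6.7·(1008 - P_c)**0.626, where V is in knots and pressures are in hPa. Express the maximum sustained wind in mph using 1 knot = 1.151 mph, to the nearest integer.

ΔP = 1008 − 940 = 68 mb.
V ≈ 6.7 × 68^0.626 = 6.7 × 14.033 ≈ 94.021 kt.
94.021 × 1.151 ≈ 108.22 mph → 108 mph.

108 mph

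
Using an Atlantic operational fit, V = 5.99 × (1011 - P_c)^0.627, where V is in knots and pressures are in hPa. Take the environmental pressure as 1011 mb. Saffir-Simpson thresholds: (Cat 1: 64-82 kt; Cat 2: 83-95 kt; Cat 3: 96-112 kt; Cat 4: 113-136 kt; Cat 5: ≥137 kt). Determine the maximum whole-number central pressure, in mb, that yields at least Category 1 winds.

967 mb

Category 1 begins at V = 64 kt.
Required ΔP = (64/5.99)^(1/0.627) = 10.684^1.595 ≈ 43.73 mb.
P_c ≤ 1011 − 43.73 = 967.27, so the highest integer P_c is 967 mb.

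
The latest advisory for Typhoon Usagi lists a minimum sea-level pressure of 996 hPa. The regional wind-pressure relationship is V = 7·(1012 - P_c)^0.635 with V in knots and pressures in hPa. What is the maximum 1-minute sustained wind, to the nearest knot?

ΔP = 1012 − 996 = 16 hPa.
16^0.635 ≈ 5.816.
V ≈ 7 × 5.816 ≈ 40.7 kt.

41 kt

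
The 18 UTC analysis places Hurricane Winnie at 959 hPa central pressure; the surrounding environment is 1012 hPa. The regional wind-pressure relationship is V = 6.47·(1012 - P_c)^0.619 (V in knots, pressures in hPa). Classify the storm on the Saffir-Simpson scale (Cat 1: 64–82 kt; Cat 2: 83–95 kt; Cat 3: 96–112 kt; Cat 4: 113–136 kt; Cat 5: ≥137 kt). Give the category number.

ΔP = 1012 − 959 = 53 hPa.
V ≈ 6.47 × 53^0.619 = 6.47 × 11.68 ≈ 76 kt.
76 kt falls in the Category 1 band.

1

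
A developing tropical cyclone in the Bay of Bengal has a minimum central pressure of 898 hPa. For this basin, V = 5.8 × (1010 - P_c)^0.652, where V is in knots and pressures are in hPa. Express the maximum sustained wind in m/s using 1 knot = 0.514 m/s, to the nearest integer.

65 m/s

ΔP = 1010 − 898 = 112 hPa.
V ≈ 5.8 × 112^0.652 = 5.8 × 21.682 ≈ 125.753 kt.
125.753 × 0.514 ≈ 64.64 m/s → 65 m/s.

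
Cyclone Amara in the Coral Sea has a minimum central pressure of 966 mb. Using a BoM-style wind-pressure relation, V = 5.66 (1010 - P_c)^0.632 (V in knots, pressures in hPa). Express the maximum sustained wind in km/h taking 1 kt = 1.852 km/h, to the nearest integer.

115 km/h

ΔP = 1010 − 966 = 44 mb.
V ≈ 5.66 × 44^0.632 = 5.66 × 10.931 ≈ 61.870 kt.
61.870 × 1.852 ≈ 114.58 km/h → 115 km/h.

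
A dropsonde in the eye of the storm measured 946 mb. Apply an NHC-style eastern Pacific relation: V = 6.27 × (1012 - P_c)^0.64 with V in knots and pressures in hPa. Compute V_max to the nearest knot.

92 kt

ΔP = 1012 − 946 = 66 mb.
66^0.64 ≈ 14.605.
V ≈ 6.27 × 14.605 ≈ 91.6 kt.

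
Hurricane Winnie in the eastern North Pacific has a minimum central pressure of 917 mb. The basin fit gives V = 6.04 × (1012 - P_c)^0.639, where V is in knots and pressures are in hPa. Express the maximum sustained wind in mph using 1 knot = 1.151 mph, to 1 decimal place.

ΔP = 1012 − 917 = 95 mb.
V ≈ 6.04 × 95^0.639 = 6.04 × 18.355 ≈ 110.867 kt.
110.867 × 1.151 ≈ 127.61 mph → 127.6 mph.

127.6 mph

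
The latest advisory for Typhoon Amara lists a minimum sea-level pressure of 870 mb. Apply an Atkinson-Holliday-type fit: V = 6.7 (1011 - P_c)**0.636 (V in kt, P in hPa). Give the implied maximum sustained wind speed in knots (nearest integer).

ΔP = 1011 − 870 = 141 mb.
141^0.636 ≈ 23.276.
V ≈ 6.7 × 23.276 ≈ 155.9 kt.

156 kt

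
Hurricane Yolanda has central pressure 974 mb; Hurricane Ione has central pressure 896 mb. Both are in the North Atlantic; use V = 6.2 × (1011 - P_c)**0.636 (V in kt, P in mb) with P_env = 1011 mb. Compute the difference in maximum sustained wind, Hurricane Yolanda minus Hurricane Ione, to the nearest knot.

Hurricane Yolanda: ΔP = 37; V ≈ 6.2 × 37^0.636 ≈ 61.63 kt.
Hurricane Ione: ΔP = 115; V ≈ 6.2 × 115^0.636 ≈ 126.76 kt.
Difference ≈ 61.63 − 126.76 = -65.13 → -65 kt.

-65 kt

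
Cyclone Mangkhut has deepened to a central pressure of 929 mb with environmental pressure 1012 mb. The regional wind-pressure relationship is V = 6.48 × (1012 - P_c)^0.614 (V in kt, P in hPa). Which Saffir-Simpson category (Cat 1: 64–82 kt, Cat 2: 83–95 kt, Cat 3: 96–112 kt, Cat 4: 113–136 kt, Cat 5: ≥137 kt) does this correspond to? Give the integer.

3

ΔP = 1012 − 929 = 83 mb.
V ≈ 6.48 × 83^0.614 = 6.48 × 15.08 ≈ 98 kt.
98 kt falls in the Category 3 band.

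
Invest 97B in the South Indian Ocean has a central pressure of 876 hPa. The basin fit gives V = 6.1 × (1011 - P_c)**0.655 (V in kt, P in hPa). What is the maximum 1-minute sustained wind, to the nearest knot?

152 kt

ΔP = 1011 − 876 = 135 hPa.
135^0.655 ≈ 24.852.
V ≈ 6.1 × 24.852 ≈ 151.6 kt.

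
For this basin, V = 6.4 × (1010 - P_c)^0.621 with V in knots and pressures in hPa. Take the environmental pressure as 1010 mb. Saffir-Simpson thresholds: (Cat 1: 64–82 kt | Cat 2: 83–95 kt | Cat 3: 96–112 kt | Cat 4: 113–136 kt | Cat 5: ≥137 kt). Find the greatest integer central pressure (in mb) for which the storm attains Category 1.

969 mb

Category 1 begins at V = 64 kt.
Required ΔP = (64/6.4)^(1/0.621) = 10.000^1.610 ≈ 40.77 mb.
P_c ≤ 1010 − 40.77 = 969.23, so the highest integer P_c is 969 mb.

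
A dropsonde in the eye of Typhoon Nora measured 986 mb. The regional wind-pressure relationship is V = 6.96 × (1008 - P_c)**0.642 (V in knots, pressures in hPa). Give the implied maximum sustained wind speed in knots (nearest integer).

ΔP = 1008 − 986 = 22 mb.
22^0.642 ≈ 7.275.
V ≈ 6.96 × 7.275 ≈ 50.6 kt.

51 kt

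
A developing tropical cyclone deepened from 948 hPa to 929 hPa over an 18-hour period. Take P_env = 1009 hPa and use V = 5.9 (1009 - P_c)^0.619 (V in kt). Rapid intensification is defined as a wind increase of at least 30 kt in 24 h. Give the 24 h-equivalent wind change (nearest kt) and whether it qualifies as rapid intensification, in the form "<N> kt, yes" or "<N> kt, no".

18 kt, no

V₁: ΔP = 61, V ≈ 5.9 × 61^0.619 ≈ 75.16 kt.
V₂: ΔP = 80, V ≈ 5.9 × 80^0.619 ≈ 88.89 kt.
ΔV over 18 h = 13.73 kt → 24 h equivalent = 13.73 × 24/18 ≈ 18.31 kt.
18 kt < 30 kt ⇒ not rapid intensification.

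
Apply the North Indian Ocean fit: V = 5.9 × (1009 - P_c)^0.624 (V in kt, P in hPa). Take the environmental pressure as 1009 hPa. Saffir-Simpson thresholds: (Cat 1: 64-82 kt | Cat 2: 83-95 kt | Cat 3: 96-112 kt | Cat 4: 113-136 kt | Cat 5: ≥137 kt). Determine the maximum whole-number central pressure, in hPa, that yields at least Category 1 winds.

963 hPa

Category 1 begins at V = 64 kt.
Required ΔP = (64/5.9)^(1/0.624) = 10.847^1.603 ≈ 45.62 hPa.
P_c ≤ 1009 − 45.62 = 963.38, so the highest integer P_c is 963 hPa.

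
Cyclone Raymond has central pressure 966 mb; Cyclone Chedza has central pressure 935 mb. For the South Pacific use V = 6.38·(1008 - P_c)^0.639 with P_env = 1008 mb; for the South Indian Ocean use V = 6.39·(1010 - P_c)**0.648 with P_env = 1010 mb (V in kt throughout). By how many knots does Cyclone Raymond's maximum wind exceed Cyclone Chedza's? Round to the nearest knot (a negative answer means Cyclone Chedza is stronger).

-35 kt

Cyclone Raymond: ΔP = 42; V ≈ 6.38 × 42^0.639 ≈ 69.51 kt.
Cyclone Chedza: ΔP = 75; V ≈ 6.39 × 75^0.648 ≈ 104.84 kt.
Difference ≈ 69.51 − 104.84 = -35.33 → -35 kt.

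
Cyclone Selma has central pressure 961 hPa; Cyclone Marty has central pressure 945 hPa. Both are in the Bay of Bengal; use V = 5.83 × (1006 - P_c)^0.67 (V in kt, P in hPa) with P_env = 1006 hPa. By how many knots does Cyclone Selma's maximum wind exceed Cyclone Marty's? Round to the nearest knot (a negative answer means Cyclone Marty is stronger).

Cyclone Selma: ΔP = 45; V ≈ 5.83 × 45^0.67 ≈ 74.70 kt.
Cyclone Marty: ΔP = 61; V ≈ 5.83 × 61^0.67 ≈ 91.59 kt.
Difference ≈ 74.70 − 91.59 = -16.89 → -17 kt.

-17 kt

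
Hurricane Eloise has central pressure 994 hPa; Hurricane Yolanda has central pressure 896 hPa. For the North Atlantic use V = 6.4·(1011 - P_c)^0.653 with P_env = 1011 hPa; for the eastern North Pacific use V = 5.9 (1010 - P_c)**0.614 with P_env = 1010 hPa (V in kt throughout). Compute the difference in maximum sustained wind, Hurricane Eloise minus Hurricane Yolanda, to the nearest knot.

Hurricane Eloise: ΔP = 17; V ≈ 6.4 × 17^0.653 ≈ 40.71 kt.
Hurricane Yolanda: ΔP = 114; V ≈ 5.9 × 114^0.614 ≈ 108.09 kt.
Difference ≈ 40.71 − 108.09 = -67.38 → -67 kt.

-67 kt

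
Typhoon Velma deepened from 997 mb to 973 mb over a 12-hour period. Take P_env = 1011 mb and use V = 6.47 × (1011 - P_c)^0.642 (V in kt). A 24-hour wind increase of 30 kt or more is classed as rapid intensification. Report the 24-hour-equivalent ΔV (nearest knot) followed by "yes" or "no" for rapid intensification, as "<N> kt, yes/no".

63 kt, yes

V₁: ΔP = 14, V ≈ 6.47 × 14^0.642 ≈ 35.21 kt.
V₂: ΔP = 38, V ≈ 6.47 × 38^0.642 ≈ 66.85 kt.
ΔV over 12 h = 31.64 kt → 24 h equivalent = 31.64 × 24/12 ≈ 63.28 kt.
63 kt ≥ 30 kt ⇒ rapid intensification.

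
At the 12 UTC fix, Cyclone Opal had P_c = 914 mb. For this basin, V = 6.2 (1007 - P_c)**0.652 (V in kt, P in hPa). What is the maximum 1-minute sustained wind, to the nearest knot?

119 kt

ΔP = 1007 − 914 = 93 mb.
93^0.652 ≈ 19.207.
V ≈ 6.2 × 19.207 ≈ 119.1 kt.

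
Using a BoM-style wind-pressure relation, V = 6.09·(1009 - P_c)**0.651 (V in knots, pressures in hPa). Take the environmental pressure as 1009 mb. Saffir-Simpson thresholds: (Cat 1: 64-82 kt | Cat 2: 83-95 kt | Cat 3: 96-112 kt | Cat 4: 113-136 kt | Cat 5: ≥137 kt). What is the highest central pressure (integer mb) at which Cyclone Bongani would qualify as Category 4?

920 mb

Category 4 begins at V = 113 kt.
Required ΔP = (113/6.09)^(1/0.651) = 18.555^1.536 ≈ 88.81 mb.
P_c ≤ 1009 − 88.81 = 920.19, so the highest integer P_c is 920 mb.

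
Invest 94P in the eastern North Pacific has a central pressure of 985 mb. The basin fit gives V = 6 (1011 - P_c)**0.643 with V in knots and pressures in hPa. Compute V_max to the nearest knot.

49 kt

ΔP = 1011 − 985 = 26 mb.
26^0.643 ≈ 8.125.
V ≈ 6 × 8.125 ≈ 48.8 kt.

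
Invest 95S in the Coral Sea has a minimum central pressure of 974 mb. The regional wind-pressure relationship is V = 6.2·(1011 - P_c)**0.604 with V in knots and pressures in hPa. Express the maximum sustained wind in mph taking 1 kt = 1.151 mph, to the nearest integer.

ΔP = 1011 − 974 = 37 mb.
V ≈ 6.2 × 37^0.604 = 6.2 × 8.855 ≈ 54.902 kt.
54.902 × 1.151 ≈ 63.19 mph → 63 mph.

63 mph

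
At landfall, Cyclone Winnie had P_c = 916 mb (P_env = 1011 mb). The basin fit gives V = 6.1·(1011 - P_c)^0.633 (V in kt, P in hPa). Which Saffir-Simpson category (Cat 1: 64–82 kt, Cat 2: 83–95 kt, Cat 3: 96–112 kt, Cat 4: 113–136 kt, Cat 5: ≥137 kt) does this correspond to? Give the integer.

3

ΔP = 1011 − 916 = 95 mb.
V ≈ 6.1 × 95^0.633 = 6.1 × 17.86 ≈ 109 kt.
109 kt falls in the Category 3 band.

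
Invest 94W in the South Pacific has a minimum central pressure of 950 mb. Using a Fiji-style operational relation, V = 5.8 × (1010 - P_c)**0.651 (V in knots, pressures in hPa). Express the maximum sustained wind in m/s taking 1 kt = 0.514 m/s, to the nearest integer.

ΔP = 1010 − 950 = 60 mb.
V ≈ 5.8 × 60^0.651 = 5.8 × 14.374 ≈ 83.369 kt.
83.369 × 0.514 ≈ 42.85 m/s → 43 m/s.

43 m/s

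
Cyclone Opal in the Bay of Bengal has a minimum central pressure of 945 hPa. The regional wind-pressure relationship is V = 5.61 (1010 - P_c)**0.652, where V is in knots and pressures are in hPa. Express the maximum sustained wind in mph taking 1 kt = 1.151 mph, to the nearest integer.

98 mph

ΔP = 1010 − 945 = 65 hPa.
V ≈ 5.61 × 65^0.652 = 5.61 × 15.206 ≈ 85.307 kt.
85.307 × 1.151 ≈ 98.19 mph → 98 mph.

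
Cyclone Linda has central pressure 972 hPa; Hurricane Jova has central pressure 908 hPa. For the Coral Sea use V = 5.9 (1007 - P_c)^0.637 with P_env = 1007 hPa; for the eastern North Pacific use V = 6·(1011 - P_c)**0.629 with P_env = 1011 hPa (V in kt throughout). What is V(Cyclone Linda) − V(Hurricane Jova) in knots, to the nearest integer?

-54 kt

Cyclone Linda: ΔP = 35; V ≈ 5.9 × 35^0.637 ≈ 56.81 kt.
Hurricane Jova: ΔP = 103; V ≈ 6 × 103^0.629 ≈ 110.72 kt.
Difference ≈ 56.81 − 110.72 = -53.91 → -54 kt.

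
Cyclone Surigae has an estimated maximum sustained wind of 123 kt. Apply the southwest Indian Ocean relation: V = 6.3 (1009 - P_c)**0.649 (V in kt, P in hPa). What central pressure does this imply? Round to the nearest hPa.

ΔP = (V / 6.3)^(1/0.649) = (123/6.3)^1.541.
123/6.3 = 19.524; 19.524^1.541 ≈ 97.40 hPa.
P_c = 1009 − 97.40 = 911.60 ≈ 912 hPa.

912 hPa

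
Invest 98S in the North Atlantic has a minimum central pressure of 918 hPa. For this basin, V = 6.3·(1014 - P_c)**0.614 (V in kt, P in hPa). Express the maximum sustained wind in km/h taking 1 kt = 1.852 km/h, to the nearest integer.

192 km/h

ΔP = 1014 − 918 = 96 hPa.
V ≈ 6.3 × 96^0.614 = 6.3 × 16.486 ≈ 103.862 kt.
103.862 × 1.852 ≈ 192.35 km/h → 192 km/h.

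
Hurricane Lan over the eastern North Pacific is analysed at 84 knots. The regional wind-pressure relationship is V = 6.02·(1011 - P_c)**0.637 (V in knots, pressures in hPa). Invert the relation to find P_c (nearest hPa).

948 hPa

ΔP = (V / 6.02)^(1/0.637) = (84/6.02)^1.570.
84/6.02 = 13.953; 13.953^1.570 ≈ 62.66 hPa.
P_c = 1011 − 62.66 = 948.34 ≈ 948 hPa.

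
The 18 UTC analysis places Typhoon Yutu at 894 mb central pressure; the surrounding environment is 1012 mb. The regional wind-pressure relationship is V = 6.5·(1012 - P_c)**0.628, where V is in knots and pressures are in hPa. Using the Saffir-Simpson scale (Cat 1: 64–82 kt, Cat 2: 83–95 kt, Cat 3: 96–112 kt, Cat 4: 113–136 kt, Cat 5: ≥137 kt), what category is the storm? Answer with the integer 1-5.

4

ΔP = 1012 − 894 = 118 mb.
V ≈ 6.5 × 118^0.628 = 6.5 × 20.01 ≈ 130 kt.
130 kt falls in the Category 4 band.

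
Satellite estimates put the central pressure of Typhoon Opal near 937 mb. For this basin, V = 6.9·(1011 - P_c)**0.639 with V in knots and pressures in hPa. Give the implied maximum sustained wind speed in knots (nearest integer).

108 kt

ΔP = 1011 − 937 = 74 mb.
74^0.639 ≈ 15.647.
V ≈ 6.9 × 15.647 ≈ 108.0 kt.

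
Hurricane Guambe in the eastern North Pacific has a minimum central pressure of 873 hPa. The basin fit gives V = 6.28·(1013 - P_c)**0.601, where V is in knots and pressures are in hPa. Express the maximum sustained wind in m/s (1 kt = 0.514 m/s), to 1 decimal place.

ΔP = 1013 − 873 = 140 hPa.
V ≈ 6.28 × 140^0.601 = 6.28 × 19.490 ≈ 122.400 kt.
122.400 × 0.514 ≈ 62.91 m/s → 62.9 m/s.

62.9 m/s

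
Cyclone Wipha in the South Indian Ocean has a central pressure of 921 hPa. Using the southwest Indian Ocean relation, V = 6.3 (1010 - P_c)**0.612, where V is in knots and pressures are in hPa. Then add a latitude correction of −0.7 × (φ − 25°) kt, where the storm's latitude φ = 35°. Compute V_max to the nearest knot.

91 kt

ΔP = 1010 − 921 = 89 hPa.
89^0.612 ≈ 15.596.
V ≈ 6.3 × 15.596 ≈ 98.3 kt.
Latitude correction: −0.7 × (35 − 25) = -7 kt.
Corrected V ≈ 91.3 kt → 91 kt.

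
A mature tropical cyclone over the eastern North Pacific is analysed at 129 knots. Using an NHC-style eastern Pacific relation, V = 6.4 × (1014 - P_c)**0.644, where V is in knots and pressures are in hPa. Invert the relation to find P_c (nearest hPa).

ΔP = (V / 6.4)^(1/0.644) = (129/6.4)^1.553.
129/6.4 = 20.156; 20.156^1.553 ≈ 106.04 hPa.
P_c = 1014 − 106.04 = 907.96 ≈ 908 hPa.

908 hPa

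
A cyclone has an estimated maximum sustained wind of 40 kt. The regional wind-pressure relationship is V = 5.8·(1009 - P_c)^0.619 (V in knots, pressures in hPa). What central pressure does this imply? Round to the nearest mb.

ΔP = (V / 5.8)^(1/0.619) = (40/5.8)^1.616.
40/5.8 = 6.897; 6.897^1.616 ≈ 22.64 mb.
P_c = 1009 − 22.64 = 986.36 ≈ 986 mb.

986 mb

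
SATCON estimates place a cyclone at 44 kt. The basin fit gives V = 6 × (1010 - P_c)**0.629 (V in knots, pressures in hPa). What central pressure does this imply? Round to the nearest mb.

ΔP = (V / 6)^(1/0.629) = (44/6)^1.590.
44/6 = 7.333; 7.333^1.590 ≈ 23.75 mb.
P_c = 1010 − 23.75 = 986.25 ≈ 986 mb.

986 mb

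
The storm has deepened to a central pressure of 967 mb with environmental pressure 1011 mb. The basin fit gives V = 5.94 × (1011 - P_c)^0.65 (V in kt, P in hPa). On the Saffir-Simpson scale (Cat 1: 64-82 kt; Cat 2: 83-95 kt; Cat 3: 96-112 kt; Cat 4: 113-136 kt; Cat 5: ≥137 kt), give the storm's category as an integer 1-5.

1

ΔP = 1011 − 967 = 44 mb.
V ≈ 5.94 × 44^0.65 = 5.94 × 11.70 ≈ 70 kt.
70 kt falls in the Category 1 band.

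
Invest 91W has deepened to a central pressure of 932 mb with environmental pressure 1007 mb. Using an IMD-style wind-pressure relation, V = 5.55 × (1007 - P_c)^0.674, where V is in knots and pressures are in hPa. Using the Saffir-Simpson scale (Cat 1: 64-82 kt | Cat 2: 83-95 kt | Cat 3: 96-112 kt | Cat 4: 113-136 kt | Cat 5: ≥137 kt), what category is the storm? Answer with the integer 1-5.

3

ΔP = 1007 − 932 = 75 mb.
V ≈ 5.55 × 75^0.674 = 5.55 × 18.36 ≈ 102 kt.
102 kt falls in the Category 3 band.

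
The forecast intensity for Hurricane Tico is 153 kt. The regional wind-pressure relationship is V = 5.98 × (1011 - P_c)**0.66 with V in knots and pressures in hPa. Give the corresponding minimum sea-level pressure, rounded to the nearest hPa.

875 hPa

ΔP = (V / 5.98)^(1/0.66) = (153/5.98)^1.515.
153/5.98 = 25.585; 25.585^1.515 ≈ 135.93 hPa.
P_c = 1011 − 135.93 = 875.07 ≈ 875 hPa.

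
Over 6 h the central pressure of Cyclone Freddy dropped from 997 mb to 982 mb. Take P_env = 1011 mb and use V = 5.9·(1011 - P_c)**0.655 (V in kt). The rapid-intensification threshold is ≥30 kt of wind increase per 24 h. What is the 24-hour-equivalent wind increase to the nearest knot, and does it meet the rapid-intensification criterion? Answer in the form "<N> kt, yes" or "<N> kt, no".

81 kt, yes

V₁: ΔP = 14, V ≈ 5.9 × 14^0.655 ≈ 33.23 kt.
V₂: ΔP = 29, V ≈ 5.9 × 29^0.655 ≈ 53.55 kt.
ΔV over 6 h = 20.32 kt → 24 h equivalent = 20.32 × 24/6 ≈ 81.28 kt.
81 kt ≥ 30 kt ⇒ rapid intensification.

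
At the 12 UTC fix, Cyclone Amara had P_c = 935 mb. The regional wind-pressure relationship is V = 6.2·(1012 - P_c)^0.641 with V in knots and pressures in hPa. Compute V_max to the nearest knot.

100 kt

ΔP = 1012 − 935 = 77 mb.
77^0.641 ≈ 16.190.
V ≈ 6.2 × 16.190 ≈ 100.4 kt.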